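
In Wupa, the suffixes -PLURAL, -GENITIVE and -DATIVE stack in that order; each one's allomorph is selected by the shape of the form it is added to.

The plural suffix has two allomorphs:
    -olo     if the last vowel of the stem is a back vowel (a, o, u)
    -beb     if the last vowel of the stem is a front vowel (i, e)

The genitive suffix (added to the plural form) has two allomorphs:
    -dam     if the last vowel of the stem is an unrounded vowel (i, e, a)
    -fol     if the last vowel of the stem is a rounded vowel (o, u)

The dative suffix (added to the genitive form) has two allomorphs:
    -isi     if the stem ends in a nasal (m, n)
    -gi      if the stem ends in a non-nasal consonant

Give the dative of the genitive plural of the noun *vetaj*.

vetajolofolgi

*vetaj* — last vowel /a/ (a back vowel) → -olo → *vetajolo*.
Since the last vowel of the plural form *vetajolo* is /o/ (a rounded vowel), it takes -fol, giving *vetajolofol*.
Since the final consonant of the genitive form *vetajolofol* is /l/ (non-nasal), it takes -gi, giving *vetajolofolgi*.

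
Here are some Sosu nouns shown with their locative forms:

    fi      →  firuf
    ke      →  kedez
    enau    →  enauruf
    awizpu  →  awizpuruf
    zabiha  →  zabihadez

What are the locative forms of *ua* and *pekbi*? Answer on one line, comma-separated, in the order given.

uadez, pekbiruf

Looking at the last vowel of each stem: -ruf when the last vowel of the stem is a high vowel (*fi*, *enau*, *awizpu*); -dez when the last vowel of the stem is a non-high vowel (*ke*, *zabiha*).
The last vowel of *ua* is /a/, which is a non-high vowel, so the suffix is -dez, giving *uadez*.
The last vowel of *pekbi* is /i/, which is a high vowel, so the suffix is -ruf, giving *pekbiruf*.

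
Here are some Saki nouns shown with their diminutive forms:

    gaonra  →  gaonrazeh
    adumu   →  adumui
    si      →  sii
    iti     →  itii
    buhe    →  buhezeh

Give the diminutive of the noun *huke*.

hukezeh

The suffix is conditioned by the last vowel: -i when the last vowel of the stem is a high vowel (*adumu*, *si*, *iti*); -zeh when the last vowel of the stem is a non-high vowel (*gaonra*, *buhe*).
*huke* — last vowel /e/ (a non-high vowel) → -zeh → *hukezeh*.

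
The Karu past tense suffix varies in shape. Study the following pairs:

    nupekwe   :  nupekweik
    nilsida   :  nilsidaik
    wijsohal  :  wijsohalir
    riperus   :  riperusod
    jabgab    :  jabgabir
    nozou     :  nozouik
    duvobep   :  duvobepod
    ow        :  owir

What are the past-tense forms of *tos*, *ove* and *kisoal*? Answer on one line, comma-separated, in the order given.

tosod, oveik, kisoalir

The alternation tracks the final sound of the stem — -od when the stem ends in a voiceless consonant (*riperus*, *duvobep*); -ir when the stem ends in a voiced consonant (*wijsohal*, *jabgab*, *ow*); -ik when the stem ends in a vowel (*nupekwe*, *nilsida*, *nozou*).
Since the final sound of *tos* is /s/ (a voiceless consonant), it takes -od, giving *tosod*.
*ove*: final sound = /e/, a vowel → -ik → *oveik*.
*kisoal* — final sound /l/ (a voiced consonant) → -ir → *kisoalir*.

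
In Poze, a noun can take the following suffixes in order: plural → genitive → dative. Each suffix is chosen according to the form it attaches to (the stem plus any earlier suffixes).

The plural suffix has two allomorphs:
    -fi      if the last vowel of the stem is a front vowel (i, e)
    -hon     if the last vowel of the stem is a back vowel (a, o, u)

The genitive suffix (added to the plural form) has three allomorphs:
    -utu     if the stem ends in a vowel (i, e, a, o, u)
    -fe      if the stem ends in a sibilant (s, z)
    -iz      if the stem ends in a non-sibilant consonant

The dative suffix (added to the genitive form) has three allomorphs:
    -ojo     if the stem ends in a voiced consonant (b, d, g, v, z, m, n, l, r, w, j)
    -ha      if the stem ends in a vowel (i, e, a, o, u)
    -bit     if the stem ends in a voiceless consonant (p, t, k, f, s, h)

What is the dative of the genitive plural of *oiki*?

Since the last vowel of *oiki* is /i/ (a front vowel), it takes -fi, giving *oikifi*.
The plural form *oikifi* — final sound /i/ (a vowel) → -utu → *oikifiutu*.
Since the final sound of the genitive form *oikifiutu* is /u/ (a vowel), it takes -ha, giving *oikifiutuha*.

oikifiutuha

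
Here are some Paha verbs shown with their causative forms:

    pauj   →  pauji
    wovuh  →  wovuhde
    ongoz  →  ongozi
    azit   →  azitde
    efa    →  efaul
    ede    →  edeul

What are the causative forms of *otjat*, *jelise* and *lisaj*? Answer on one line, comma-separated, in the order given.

otjatde, jeliseul, lisaji

The pattern is voicing of the final sound: -de when the stem ends in a voiceless consonant (*wovuh*, *azit*); -i when the stem ends in a voiced consonant (*pauj*, *ongoz*); -ul when the stem ends in a vowel (*efa*, *ede*).
The final sound of *otjat* is /t/, which is a voiceless consonant, so the suffix is -de, giving *otjatde*.
*jelise*: final sound = /e/, a vowel → -ul → *jeliseul*.
The final sound of *lisaj* is /j/, which is a voiced consonant, so the suffix is -i, giving *lisaji*.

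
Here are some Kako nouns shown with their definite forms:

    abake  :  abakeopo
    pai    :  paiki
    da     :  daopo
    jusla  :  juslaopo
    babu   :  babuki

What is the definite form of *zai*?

zaiki

The pattern is height harmony: -ki when the last vowel of the stem is a high vowel (*pai*, *babu*); -opo when the last vowel of the stem is a non-high vowel (*abake*, *da*, *jusla*).
*zai* — last vowel /i/ (a high vowel) → -ki → *zaiki*.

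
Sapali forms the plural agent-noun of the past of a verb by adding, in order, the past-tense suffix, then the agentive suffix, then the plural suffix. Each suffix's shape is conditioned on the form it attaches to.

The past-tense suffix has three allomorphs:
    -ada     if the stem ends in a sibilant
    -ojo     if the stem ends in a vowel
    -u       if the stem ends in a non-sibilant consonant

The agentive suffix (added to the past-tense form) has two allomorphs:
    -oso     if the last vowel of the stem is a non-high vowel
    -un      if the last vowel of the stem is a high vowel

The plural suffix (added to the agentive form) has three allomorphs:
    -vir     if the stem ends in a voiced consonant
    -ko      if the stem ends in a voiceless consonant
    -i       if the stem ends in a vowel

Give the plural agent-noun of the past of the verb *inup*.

Since the final sound of *inup* is /p/ (a non-sibilant consonant), it takes -u, giving *inupu*.
The past-tense form *inupu* — last vowel /u/ (a high vowel) → -un → *inupuun*.
Since the final sound of the agentive form *inupuun* is /n/ (a voiced consonant), it takes -vir, giving *inupuunvir*.

inupuunvir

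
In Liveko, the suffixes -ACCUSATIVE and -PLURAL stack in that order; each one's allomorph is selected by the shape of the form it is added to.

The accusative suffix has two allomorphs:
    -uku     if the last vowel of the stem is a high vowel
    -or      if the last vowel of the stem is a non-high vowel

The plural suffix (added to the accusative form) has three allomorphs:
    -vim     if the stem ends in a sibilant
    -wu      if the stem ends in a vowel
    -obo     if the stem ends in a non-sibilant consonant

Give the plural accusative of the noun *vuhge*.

vuhgeorobo

The last vowel of *vuhge* is /e/, which is a non-high vowel, so the accusative suffix is -or, giving *vuhgeor*.
The final sound of the accusative form *vuhgeor* is /r/, which is a non-sibilant consonant, so the plural suffix is -obo, giving *vuhgeorobo*.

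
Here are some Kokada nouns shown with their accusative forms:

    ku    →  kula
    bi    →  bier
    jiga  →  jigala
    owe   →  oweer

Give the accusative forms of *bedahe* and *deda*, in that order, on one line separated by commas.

The suffix is conditioned by the last vowel: -er when the last vowel of the stem is a front vowel (*bi*, *owe*); -la when the last vowel of the stem is a back vowel (*ku*, *jiga*).
The last vowel of *bedahe* is /e/, which is a front vowel, so the suffix is -er, giving *bedaheer*.
*deda* — last vowel /a/ (a back vowel) → -la → *dedala*.

bedaheer, dedala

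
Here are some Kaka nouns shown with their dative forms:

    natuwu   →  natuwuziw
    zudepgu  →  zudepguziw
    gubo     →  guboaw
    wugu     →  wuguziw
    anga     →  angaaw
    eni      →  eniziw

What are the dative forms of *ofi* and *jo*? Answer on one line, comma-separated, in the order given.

ofiziw, joaw

Looking at the last vowel of each stem: -ziw when the last vowel of the stem is a high vowel (*natuwu*, *zudepgu*, *wugu*, *eni*); -aw when the last vowel of the stem is a non-high vowel (*gubo*, *anga*).
*ofi*: last vowel = /i/, a high vowel → -ziw → *ofiziw*.
*jo* — last vowel /o/ (a non-high vowel) → -aw → *joaw*.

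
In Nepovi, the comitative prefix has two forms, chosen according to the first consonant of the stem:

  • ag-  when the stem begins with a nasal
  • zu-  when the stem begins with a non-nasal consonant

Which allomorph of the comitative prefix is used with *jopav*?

zu-

The first consonant of *jopav* is /j/, which is non-nasal, so the prefix is zu-.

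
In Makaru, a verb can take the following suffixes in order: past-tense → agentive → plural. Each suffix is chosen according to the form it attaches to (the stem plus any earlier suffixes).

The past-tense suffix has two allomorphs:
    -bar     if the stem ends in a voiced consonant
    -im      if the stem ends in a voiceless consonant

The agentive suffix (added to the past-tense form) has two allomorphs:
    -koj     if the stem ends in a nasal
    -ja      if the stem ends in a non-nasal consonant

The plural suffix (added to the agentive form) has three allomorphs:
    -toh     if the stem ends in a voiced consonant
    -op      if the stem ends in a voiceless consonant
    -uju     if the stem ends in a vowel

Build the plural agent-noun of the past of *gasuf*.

gasufimkojtoh

*gasuf* — final consonant /f/ (voiceless) → -im → *gasufim*.
Since the final consonant of the past-tense form *gasufim* is /m/ (a nasal), it takes -koj, giving *gasufimkoj*.
The agentive form *gasufimkoj* — final sound /j/ (a voiced consonant) → -toh → *gasufimkojtoh*.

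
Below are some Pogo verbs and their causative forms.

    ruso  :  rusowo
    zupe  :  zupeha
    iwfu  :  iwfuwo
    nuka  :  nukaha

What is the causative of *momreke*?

momrekeha

The pattern is rounding harmony: -wo when the last vowel of the stem is a rounded vowel (*ruso*, *iwfu*); -ha when the last vowel of the stem is an unrounded vowel (*zupe*, *nuka*).
The last vowel of *momreke* is /e/, which is an unrounded vowel, so the suffix is -ha, giving *momrekeha*.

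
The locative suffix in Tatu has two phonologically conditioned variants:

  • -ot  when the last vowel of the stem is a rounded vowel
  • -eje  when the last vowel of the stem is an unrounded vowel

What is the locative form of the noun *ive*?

iveeje

Since the last vowel of *ive* is /e/ (an unrounded vowel), it takes -eje, giving *iveeje*.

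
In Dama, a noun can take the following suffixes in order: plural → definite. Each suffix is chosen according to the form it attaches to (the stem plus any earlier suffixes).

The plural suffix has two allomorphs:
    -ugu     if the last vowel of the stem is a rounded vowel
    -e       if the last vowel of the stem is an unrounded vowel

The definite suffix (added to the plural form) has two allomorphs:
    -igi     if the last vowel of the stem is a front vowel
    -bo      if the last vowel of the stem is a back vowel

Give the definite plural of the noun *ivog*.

ivogugubo

Since the last vowel of *ivog* is /o/ (a rounded vowel), it takes -ugu, giving *ivogugu*.
The plural form *ivogugu* — last vowel /u/ (a back vowel) → -bo → *ivogugubo*.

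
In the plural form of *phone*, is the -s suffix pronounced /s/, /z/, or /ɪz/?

The stem *phone* ends in a voiced non-sibilant sound.
The plural suffix surfaces as /ɪz/ after sibilants, /s/ after other voiceless consonants, and /z/ after other voiced sounds.
So the plural -s on *phone* is pronounced /z/.

/z/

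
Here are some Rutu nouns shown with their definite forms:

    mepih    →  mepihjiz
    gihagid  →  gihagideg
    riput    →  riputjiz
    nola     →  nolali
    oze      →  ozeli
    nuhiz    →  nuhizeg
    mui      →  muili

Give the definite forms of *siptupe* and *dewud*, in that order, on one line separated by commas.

Looking at the final sound of each stem: -jiz when the stem ends in a voiceless consonant (*mepih*, *riput*); -eg when the stem ends in a voiced consonant (*gihagid*, *nuhiz*); -li when the stem ends in a vowel (*nola*, *oze*, *mui*).
Since the final sound of *siptupe* is /e/ (a vowel), it takes -li, giving *siptupeli*.
Since the final sound of *dewud* is /d/ (a voiced consonant), it takes -eg, giving *dewudeg*.

siptupeli, dewudeg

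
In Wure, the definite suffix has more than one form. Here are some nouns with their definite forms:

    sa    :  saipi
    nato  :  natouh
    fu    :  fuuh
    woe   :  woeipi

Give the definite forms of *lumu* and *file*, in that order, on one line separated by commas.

lumuuh, fileipi

The pattern is rounding harmony: -uh when the last vowel of the stem is a rounded vowel (*nato*, *fu*); -ipi when the last vowel of the stem is an unrounded vowel (*sa*, *woe*).
*lumu*: last vowel = /u/, a rounded vowel → -uh → *lumuuh*.
The last vowel of *file* is /e/, which is an unrounded vowel, so the suffix is -ipi, giving *fileipi*.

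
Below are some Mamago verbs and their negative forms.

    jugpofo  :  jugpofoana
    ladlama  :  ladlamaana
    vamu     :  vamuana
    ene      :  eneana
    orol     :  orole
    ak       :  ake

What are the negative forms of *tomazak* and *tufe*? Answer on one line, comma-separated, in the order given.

The pattern is consonant vs. vowel: -e when the stem ends in a consonant (*orol*, *ak*); -ana when the stem ends in a vowel (*jugpofo*, *ladlama*, *vamu*, *ene*).
The final sound of *tomazak* is /k/, which is a consonant, so the suffix is -e, giving *tomazake*.
*tufe* — final sound /e/ (a vowel) → -ana → *tufeana*.

tomazake, tufeana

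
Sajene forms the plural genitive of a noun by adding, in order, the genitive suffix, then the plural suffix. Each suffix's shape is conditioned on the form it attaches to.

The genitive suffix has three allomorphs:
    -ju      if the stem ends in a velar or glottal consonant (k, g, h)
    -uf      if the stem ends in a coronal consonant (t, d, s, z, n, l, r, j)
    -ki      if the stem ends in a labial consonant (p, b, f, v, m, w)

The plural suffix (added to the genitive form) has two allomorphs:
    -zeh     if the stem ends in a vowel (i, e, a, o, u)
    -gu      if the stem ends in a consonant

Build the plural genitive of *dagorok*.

The final consonant of *dagorok* is /k/, which is velar/glottal, so the genitive suffix is -ju, giving *dagorokju*.
The final sound of the genitive form *dagorokju* is /u/, which is a vowel, so the plural suffix is -zeh, giving *dagorokjuzeh*.

dagorokjuzeh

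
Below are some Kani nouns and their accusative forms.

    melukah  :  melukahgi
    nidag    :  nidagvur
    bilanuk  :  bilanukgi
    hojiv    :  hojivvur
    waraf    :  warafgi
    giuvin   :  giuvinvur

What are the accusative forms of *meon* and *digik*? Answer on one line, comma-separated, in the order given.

meonvur, digikgi

The suffix is conditioned by the final consonant: -gi when the stem ends in a voiceless consonant (*melukah*, *bilanuk*, *waraf*); -vur when the stem ends in a voiced consonant (*nidag*, *hojiv*, *giuvin*).
*meon* — final consonant /n/ (voiced) → -vur → *meonvur*.
*digik*: final consonant = /k/, voiceless → -gi → *digikgi*.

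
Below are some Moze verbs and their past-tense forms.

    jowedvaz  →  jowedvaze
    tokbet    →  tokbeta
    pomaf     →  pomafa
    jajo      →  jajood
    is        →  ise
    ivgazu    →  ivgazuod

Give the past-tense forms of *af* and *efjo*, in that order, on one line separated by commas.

The alternation tracks the final sound of the stem — -e when the stem ends in a sibilant (*jowedvaz*, *is*); -a when the stem ends in a non-sibilant consonant (*tokbet*, *pomaf*); -od when the stem ends in a vowel (*jajo*, *ivgazu*).
*af*: final sound = /f/, a non-sibilant consonant → -a → *afa*.
Since the final sound of *efjo* is /o/ (a vowel), it takes -od, giving *efjood*.

afa, efjood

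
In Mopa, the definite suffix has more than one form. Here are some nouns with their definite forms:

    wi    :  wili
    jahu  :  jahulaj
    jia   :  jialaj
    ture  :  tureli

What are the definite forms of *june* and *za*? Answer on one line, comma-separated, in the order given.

The suffix is conditioned by the last vowel: -li when the last vowel of the stem is a front vowel (*wi*, *ture*); -laj when the last vowel of the stem is a back vowel (*jahu*, *jia*).
*june* — last vowel /e/ (a front vowel) → -li → *juneli*.
*za* — last vowel /a/ (a back vowel) → -laj → *zalaj*.

juneli, zalaj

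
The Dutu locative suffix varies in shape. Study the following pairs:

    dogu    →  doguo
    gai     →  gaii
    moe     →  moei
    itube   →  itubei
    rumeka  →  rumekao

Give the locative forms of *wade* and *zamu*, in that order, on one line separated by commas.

The alternation tracks the last vowel of the stem — -i when the last vowel of the stem is a front vowel (*gai*, *moe*, *itube*); -o when the last vowel of the stem is a back vowel (*dogu*, *rumeka*).
*wade* — last vowel /e/ (a front vowel) → -i → *wadei*.
*zamu*: last vowel = /u/, a back vowel → -o → *zamuo*.

wadei, zamuo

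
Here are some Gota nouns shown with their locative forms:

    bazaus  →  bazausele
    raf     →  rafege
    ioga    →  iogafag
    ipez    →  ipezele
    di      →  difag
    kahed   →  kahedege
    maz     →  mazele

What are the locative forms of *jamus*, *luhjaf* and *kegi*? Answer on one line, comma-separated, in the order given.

jamusele, luhjafege, kegifag

The pattern is sibilance of the final sound: -ele when the stem ends in a sibilant (*bazaus*, *ipez*, *maz*); -ege when the stem ends in a non-sibilant consonant (*raf*, *kahed*); -fag when the stem ends in a vowel (*ioga*, *di*).
Since the final sound of *jamus* is /s/ (a sibilant), it takes -ele, giving *jamusele*.
*luhjaf*: final sound = /f/, a non-sibilant consonant → -ege → *luhjafege*.
*kegi* — final sound /i/ (a vowel) → -fag → *kegifag*.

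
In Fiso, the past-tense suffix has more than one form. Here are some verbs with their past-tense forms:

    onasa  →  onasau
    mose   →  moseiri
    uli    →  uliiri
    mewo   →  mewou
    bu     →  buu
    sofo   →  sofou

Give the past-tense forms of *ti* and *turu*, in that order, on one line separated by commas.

tiiri, turuu

The alternation tracks the last vowel of the stem — -iri when the last vowel of the stem is a front vowel (*mose*, *uli*); -u when the last vowel of the stem is a back vowel (*onasa*, *mewo*, *bu*, *sofo*).
*ti*: last vowel = /i/, a front vowel → -iri → *tiiri*.
*turu* — last vowel /u/ (a back vowel) → -u → *turuu*.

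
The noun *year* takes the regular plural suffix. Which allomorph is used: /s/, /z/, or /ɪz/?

The stem *year* ends in a voiced non-sibilant sound.
The plural suffix surfaces as /ɪz/ after sibilants, /s/ after other voiceless consonants, and /z/ after other voiced sounds.
So the plural -s on *year* is pronounced /z/.

/z/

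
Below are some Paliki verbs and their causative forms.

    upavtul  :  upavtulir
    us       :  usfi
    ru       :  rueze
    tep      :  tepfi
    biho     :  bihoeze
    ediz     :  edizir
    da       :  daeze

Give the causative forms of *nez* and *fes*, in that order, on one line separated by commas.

Looking at the final sound of each stem: -fi when the stem ends in a voiceless consonant (*us*, *tep*); -ir when the stem ends in a voiced consonant (*upavtul*, *ediz*); -eze when the stem ends in a vowel (*ru*, *biho*, *da*).
*nez*: final sound = /z/, a voiced consonant → -ir → *nezir*.
*fes* — final sound /s/ (a voiceless consonant) → -fi → *fesfi*.

nezir, fesfi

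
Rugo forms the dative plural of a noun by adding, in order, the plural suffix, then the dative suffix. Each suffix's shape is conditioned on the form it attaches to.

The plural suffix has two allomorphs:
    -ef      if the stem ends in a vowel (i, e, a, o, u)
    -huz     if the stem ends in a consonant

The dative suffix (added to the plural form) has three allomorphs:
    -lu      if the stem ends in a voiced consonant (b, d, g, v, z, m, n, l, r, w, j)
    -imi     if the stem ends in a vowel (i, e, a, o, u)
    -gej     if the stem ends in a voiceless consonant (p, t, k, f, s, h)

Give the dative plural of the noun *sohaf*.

The final sound of *sohaf* is /f/, which is a consonant, so the plural suffix is -huz, giving *sohafhuz*.
The final sound of the plural form *sohafhuz* is /z/, which is a voiced consonant, so the dative suffix is -lu, giving *sohafhuzlu*.

sohafhuzlu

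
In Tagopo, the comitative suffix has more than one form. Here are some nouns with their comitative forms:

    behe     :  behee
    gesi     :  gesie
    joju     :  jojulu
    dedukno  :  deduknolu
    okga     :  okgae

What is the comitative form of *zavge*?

Looking at the last vowel of each stem: -lu when the last vowel of the stem is a rounded vowel (*joju*, *dedukno*); -e when the last vowel of the stem is an unrounded vowel (*behe*, *gesi*, *okga*).
The last vowel of *zavge* is /e/, which is an unrounded vowel, so the suffix is -e, giving *zavgee*.

zavgee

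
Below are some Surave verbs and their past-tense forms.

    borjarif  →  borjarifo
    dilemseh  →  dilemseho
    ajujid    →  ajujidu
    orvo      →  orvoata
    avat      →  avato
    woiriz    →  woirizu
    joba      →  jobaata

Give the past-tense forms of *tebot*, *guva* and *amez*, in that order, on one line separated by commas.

teboto, guvaata, amezu

The alternation tracks the final sound of the stem — -o when the stem ends in a voiceless consonant (*borjarif*, *dilemseh*, *avat*); -u when the stem ends in a voiced consonant (*ajujid*, *woiriz*); -ata when the stem ends in a vowel (*orvo*, *joba*).
*tebot*: final sound = /t/, a voiceless consonant → -o → *teboto*.
Since the final sound of *guva* is /a/ (a vowel), it takes -ata, giving *guvaata*.
*amez*: final sound = /z/, a voiced consonant → -u → *amezu*.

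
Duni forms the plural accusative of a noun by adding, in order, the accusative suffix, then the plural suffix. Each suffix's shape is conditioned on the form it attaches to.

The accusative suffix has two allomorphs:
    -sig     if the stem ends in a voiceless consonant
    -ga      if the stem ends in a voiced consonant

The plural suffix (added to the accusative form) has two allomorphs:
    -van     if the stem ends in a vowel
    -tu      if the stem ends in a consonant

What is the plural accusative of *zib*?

zibgavan

Since the final consonant of *zib* is /b/ (voiced), it takes -ga, giving *zibga*.
The accusative form *zibga*: final sound = /a/, a vowel → -van → *zibgavan*.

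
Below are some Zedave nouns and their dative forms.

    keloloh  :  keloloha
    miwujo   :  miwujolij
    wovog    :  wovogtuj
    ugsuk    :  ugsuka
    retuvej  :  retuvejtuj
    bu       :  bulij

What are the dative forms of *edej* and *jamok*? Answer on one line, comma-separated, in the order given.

The pattern is voicing of the final sound: -a when the stem ends in a voiceless consonant (*keloloh*, *ugsuk*); -tuj when the stem ends in a voiced consonant (*wovog*, *retuvej*); -lij when the stem ends in a vowel (*miwujo*, *bu*).
The final sound of *edej* is /j/, which is a voiced consonant, so the suffix is -tuj, giving *edejtuj*.
Since the final sound of *jamok* is /k/ (a voiceless consonant), it takes -a, giving *jamoka*.

edejtuj, jamoka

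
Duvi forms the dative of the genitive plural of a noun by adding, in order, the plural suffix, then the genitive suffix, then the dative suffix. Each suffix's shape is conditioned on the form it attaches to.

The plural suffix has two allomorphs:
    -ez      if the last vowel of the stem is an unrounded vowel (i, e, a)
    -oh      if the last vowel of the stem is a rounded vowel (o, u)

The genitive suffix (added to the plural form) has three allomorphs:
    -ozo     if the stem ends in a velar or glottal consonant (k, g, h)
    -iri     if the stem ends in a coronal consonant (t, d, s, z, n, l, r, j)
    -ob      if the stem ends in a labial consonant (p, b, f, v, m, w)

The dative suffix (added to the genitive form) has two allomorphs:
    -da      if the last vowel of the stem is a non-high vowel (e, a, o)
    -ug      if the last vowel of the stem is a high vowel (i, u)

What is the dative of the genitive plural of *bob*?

bobohozoda

Since the last vowel of *bob* is /o/ (a rounded vowel), it takes -oh, giving *boboh*.
The plural form *boboh* — final consonant /h/ (velar/glottal) → -ozo → *bobohozo*.
Since the last vowel of the genitive form *bobohozo* is /o/ (a non-high vowel), it takes -da, giving *bobohozoda*.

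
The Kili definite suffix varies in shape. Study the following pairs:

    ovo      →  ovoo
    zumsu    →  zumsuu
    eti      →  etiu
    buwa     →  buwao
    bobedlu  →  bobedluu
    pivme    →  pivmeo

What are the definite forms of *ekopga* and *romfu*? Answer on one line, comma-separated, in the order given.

The pattern is height harmony: -u when the last vowel of the stem is a high vowel (*zumsu*, *eti*, *bobedlu*); -o when the last vowel of the stem is a non-high vowel (*ovo*, *buwa*, *pivme*).
The last vowel of *ekopga* is /a/, which is a non-high vowel, so the suffix is -o, giving *ekopgao*.
*romfu* — last vowel /u/ (a high vowel) → -u → *romfuu*.

ekopgao, romfuu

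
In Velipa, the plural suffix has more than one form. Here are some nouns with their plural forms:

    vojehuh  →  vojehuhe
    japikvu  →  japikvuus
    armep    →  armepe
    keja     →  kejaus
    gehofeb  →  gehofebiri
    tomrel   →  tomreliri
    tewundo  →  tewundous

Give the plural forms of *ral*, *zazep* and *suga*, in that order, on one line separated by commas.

raliri, zazepe, sugaus

Looking at the final sound of each stem: -e when the stem ends in a voiceless consonant (*vojehuh*, *armep*); -iri when the stem ends in a voiced consonant (*gehofeb*, *tomrel*); -us when the stem ends in a vowel (*japikvu*, *keja*, *tewundo*).
*ral*: final sound = /l/, a voiced consonant → -iri → *raliri*.
*zazep* — final sound /p/ (a voiceless consonant) → -e → *zazepe*.
The final sound of *suga* is /a/, which is a vowel, so the suffix is -us, giving *sugaus*.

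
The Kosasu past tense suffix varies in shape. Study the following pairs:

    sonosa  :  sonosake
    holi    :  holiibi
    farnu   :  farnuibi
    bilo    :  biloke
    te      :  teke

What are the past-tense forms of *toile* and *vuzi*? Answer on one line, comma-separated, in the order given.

toileke, vuziibi

The suffix is conditioned by the last vowel: -ibi when the last vowel of the stem is a high vowel (*holi*, *farnu*); -ke when the last vowel of the stem is a non-high vowel (*sonosa*, *bilo*, *te*).
The last vowel of *toile* is /e/, which is a non-high vowel, so the suffix is -ke, giving *toileke*.
*vuzi*: last vowel = /i/, a high vowel → -ibi → *vuziibi*.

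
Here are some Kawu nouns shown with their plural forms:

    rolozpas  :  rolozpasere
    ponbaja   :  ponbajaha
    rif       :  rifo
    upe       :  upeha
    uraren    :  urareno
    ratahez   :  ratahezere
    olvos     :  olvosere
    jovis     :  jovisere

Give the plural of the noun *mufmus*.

The suffix is conditioned by the final sound: -ere when the stem ends in a sibilant (*rolozpas*, *ratahez*, *olvos*, *jovis*); -o when the stem ends in a non-sibilant consonant (*rif*, *uraren*); -ha when the stem ends in a vowel (*ponbaja*, *upe*).
The final sound of *mufmus* is /s/, which is a sibilant, so the suffix is -ere, giving *mufmusere*.

mufmusere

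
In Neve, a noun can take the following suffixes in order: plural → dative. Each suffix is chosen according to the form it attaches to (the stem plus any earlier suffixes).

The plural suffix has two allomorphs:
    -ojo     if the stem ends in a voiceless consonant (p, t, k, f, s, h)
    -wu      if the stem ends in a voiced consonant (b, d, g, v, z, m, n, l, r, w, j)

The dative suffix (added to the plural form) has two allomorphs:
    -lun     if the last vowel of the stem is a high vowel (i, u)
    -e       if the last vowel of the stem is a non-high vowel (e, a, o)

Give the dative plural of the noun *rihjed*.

rihjedwulun

The final consonant of *rihjed* is /d/, which is voiced, so the plural suffix is -wu, giving *rihjedwu*.
Since the last vowel of the plural form *rihjedwu* is /u/ (a high vowel), it takes -lun, giving *rihjedwulun*.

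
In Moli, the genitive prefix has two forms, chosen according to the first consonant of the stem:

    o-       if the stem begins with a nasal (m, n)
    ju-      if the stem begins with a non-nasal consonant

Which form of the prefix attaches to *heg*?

*heg* — first consonant /h/ (non-nasal) → ju-.

ju-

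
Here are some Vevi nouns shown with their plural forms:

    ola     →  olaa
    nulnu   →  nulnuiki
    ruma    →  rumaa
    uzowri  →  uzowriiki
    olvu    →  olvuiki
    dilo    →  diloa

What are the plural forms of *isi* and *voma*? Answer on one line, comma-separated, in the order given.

isiiki, vomaa

Looking at the last vowel of each stem: -iki when the last vowel of the stem is a high vowel (*nulnu*, *uzowri*, *olvu*); -a when the last vowel of the stem is a non-high vowel (*ola*, *ruma*, *dilo*).
The last vowel of *isi* is /i/, which is a high vowel, so the suffix is -iki, giving *isiiki*.
The last vowel of *voma* is /a/, which is a non-high vowel, so the suffix is -a, giving *vomaa*.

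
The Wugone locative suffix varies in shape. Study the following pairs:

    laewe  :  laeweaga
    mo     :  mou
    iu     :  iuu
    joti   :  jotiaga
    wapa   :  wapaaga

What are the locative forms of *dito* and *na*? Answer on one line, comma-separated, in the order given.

ditou, naaga

The alternation tracks the last vowel of the stem — -u when the last vowel of the stem is a rounded vowel (*mo*, *iu*); -aga when the last vowel of the stem is an unrounded vowel (*laewe*, *joti*, *wapa*).
The last vowel of *dito* is /o/, which is a rounded vowel, so the suffix is -u, giving *ditou*.
The last vowel of *na* is /a/, which is an unrounded vowel, so the suffix is -aga, giving *naaga*.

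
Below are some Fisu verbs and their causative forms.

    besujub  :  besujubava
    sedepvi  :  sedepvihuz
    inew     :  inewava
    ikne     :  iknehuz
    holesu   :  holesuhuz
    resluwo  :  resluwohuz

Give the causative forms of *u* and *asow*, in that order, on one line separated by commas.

uhuz, asowava

The alternation tracks the final sound of the stem — -ava when the stem ends in a consonant (*besujub*, *inew*); -huz when the stem ends in a vowel (*sedepvi*, *ikne*, *holesu*, *resluwo*).
Since the final sound of *u* is /u/ (a vowel), it takes -huz, giving *uhuz*.
The final sound of *asow* is /w/, which is a consonant, so the suffix is -ava, giving *asowava*.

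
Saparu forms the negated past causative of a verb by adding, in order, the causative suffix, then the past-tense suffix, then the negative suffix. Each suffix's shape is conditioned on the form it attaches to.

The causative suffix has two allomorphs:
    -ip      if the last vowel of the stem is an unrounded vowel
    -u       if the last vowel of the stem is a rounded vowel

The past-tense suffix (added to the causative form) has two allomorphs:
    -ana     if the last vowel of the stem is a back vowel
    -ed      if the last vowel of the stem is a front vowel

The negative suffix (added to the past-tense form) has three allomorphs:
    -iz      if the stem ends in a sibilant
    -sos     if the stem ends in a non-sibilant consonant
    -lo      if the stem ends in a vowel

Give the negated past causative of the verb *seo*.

seouanalo

*seo* — last vowel /o/ (a rounded vowel) → -u → *seou*.
The causative form *seou*: last vowel = /u/, a back vowel → -ana → *seouana*.
Since the final sound of the past-tense form *seouana* is /a/ (a vowel), it takes -lo, giving *seouanalo*.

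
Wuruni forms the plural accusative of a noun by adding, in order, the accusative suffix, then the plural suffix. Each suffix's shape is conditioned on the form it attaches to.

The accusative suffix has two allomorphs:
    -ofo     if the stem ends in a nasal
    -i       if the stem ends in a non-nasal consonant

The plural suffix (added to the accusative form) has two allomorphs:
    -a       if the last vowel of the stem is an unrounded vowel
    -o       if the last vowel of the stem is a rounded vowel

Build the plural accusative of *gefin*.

gefinofoo

*gefin*: final consonant = /n/, a nasal → -ofo → *gefinofo*.
The last vowel of the accusative form *gefinofo* is /o/, which is a rounded vowel, so the plural suffix is -o, giving *gefinofoo*.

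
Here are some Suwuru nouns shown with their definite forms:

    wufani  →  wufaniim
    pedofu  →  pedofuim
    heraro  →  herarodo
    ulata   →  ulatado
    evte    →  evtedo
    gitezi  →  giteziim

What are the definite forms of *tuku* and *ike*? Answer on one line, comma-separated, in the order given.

The alternation tracks the last vowel of the stem — -im when the last vowel of the stem is a high vowel (*wufani*, *pedofu*, *gitezi*); -do when the last vowel of the stem is a non-high vowel (*heraro*, *ulata*, *evte*).
Since the last vowel of *tuku* is /u/ (a high vowel), it takes -im, giving *tukuim*.
Since the last vowel of *ike* is /e/ (a non-high vowel), it takes -do, giving *ikedo*.

tukuim, ikedo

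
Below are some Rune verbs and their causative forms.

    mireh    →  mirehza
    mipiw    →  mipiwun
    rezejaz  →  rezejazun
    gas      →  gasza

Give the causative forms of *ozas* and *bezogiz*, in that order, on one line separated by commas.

The suffix is conditioned by the final consonant: -za when the stem ends in a voiceless consonant (*mireh*, *gas*); -un when the stem ends in a voiced consonant (*mipiw*, *rezejaz*).
The final consonant of *ozas* is /s/, which is voiceless, so the suffix is -za, giving *ozasza*.
Since the final consonant of *bezogiz* is /z/ (voiced), it takes -un, giving *bezogizun*.

ozasza, bezogizun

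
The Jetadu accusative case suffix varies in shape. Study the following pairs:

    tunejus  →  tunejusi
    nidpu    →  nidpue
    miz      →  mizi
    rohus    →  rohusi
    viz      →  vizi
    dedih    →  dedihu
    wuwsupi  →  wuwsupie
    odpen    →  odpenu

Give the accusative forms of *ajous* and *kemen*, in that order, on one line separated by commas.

ajousi, kemenu

Looking at the final sound of each stem: -i when the stem ends in a sibilant (*tunejus*, *miz*, *rohus*, *viz*); -u when the stem ends in a non-sibilant consonant (*dedih*, *odpen*); -e when the stem ends in a vowel (*nidpu*, *wuwsupi*).
*ajous* — final sound /s/ (a sibilant) → -i → *ajousi*.
Since the final sound of *kemen* is /n/ (a non-sibilant consonant), it takes -u, giving *kemenu*.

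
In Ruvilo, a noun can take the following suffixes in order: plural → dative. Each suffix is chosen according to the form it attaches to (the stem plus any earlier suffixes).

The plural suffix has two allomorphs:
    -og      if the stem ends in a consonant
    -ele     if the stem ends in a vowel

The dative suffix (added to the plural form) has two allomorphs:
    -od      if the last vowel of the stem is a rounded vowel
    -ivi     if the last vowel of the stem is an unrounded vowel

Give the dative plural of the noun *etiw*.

etiwogod

*etiw* — final sound /w/ (a consonant) → -og → *etiwog*.
Since the last vowel of the plural form *etiwog* is /o/ (a rounded vowel), it takes -od, giving *etiwogod*.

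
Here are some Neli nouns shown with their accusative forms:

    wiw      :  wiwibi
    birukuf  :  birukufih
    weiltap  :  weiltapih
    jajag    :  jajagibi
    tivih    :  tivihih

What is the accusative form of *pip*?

pipih

Looking at the final consonant of each stem: -ih when the stem ends in a voiceless consonant (*birukuf*, *weiltap*, *tivih*); -ibi when the stem ends in a voiced consonant (*wiw*, *jajag*).
*pip* — final consonant /p/ (voiceless) → -ih → *pipih*.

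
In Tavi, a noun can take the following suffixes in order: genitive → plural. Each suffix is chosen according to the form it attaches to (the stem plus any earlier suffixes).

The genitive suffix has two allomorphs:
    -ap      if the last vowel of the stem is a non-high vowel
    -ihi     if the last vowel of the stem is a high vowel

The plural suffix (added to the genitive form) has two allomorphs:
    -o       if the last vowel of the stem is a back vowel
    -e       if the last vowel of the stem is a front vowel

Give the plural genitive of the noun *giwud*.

Since the last vowel of *giwud* is /u/ (a high vowel), it takes -ihi, giving *giwudihi*.
Since the last vowel of the genitive form *giwudihi* is /i/ (a front vowel), it takes -e, giving *giwudihie*.

giwudihie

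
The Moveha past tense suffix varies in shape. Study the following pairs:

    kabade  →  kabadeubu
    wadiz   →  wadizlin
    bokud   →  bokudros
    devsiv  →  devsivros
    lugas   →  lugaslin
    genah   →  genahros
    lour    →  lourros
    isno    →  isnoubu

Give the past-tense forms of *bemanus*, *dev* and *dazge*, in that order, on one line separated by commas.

Looking at the final sound of each stem: -lin when the stem ends in a sibilant (*wadiz*, *lugas*); -ros when the stem ends in a non-sibilant consonant (*bokud*, *devsiv*, *genah*, *lour*); -ubu when the stem ends in a vowel (*kabade*, *isno*).
*bemanus* — final sound /s/ (a sibilant) → -lin → *bemanuslin*.
The final sound of *dev* is /v/, which is a non-sibilant consonant, so the suffix is -ros, giving *devros*.
*dazge* — final sound /e/ (a vowel) → -ubu → *dazgeubu*.

bemanuslin, devros, dazgeubu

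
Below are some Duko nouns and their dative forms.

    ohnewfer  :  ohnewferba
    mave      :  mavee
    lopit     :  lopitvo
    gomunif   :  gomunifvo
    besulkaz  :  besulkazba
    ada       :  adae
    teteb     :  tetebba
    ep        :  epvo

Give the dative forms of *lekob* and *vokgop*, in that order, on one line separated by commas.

The pattern is voicing of the final sound: -vo when the stem ends in a voiceless consonant (*lopit*, *gomunif*, *ep*); -ba when the stem ends in a voiced consonant (*ohnewfer*, *besulkaz*, *teteb*); -e when the stem ends in a vowel (*mave*, *ada*).
*lekob* — final sound /b/ (a voiced consonant) → -ba → *lekobba*.
*vokgop*: final sound = /p/, a voiceless consonant → -vo → *vokgopvo*.

lekobba, vokgopvo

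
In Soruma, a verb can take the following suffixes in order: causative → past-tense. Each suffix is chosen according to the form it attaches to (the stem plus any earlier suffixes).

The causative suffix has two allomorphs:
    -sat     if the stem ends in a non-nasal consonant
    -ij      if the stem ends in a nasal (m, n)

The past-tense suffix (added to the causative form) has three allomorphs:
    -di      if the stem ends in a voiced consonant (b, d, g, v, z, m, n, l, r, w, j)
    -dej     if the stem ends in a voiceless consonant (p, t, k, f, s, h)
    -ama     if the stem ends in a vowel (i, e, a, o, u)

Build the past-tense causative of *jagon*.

*jagon*: final consonant = /n/, a nasal → -ij → *jagonij*.
Since the final sound of the causative form *jagonij* is /j/ (a voiced consonant), it takes -di, giving *jagonijdi*.

jagonijdi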